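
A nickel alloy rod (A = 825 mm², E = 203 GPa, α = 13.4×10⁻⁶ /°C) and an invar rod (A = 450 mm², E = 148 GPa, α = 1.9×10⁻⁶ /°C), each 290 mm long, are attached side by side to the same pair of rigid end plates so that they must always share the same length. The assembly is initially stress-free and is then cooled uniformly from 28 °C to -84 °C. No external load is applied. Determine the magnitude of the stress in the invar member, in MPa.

σ ≈ 136 MPa (compressive)

The nickel alloy has the larger α, so on cooling it would change length more than the invar if both were free. The rigid plates force a common final length, so the nickel alloy is put into tension and the invar into compression, with equal and opposite forces P (no external load).
Equating the net (thermal + elastic) strains gives |α₁ − α₂|·ΔT = P·[1/(A₁E₁) + 1/(A₂E₂)].
|α₁ − α₂|·ΔT = 11.5×10⁻⁶ × 112 = 0.001288.
1/(A₁E₁) + 1/(A₂E₂) = 1/(825×203×10³) + 1/(450×148×10³) = 2.099×10⁻⁸ N⁻¹.
So P = 0.001288 / 2.099×10⁻⁸ = 61.37 kN.
σ_{invar} = P/A₂ = 61370/450 = 136.4 MPa, compressive.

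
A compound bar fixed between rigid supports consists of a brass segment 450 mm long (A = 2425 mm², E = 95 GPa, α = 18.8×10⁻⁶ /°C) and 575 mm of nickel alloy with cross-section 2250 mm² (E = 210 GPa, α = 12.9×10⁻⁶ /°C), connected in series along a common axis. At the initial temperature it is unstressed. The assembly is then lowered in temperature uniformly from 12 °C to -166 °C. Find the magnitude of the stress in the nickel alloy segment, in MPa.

σ ≈ 396 MPa (tensile)

With the walls removed the bar would change length by δ_free = Σ αᵢΔT Lᵢ = 18.8×10⁻⁶×178×450 + 12.9×10⁻⁶×178×575 = 2.826 mm.
The rigid supports impose zero overall length change; the single axial force P common to all segments must satisfy P Σ Lᵢ/(AᵢEᵢ) = δ_free.
The series flexibility is Σ Lᵢ/(AᵢEᵢ) = 450/(2425×95×10³) + 575/(2250×210×10³) = 3.17×10⁻⁶ mm/N.
Hence P = δ_free / Σ(L/AE) = 2.826/3.17×10⁻⁶ = 891.5 kN (tensile).
σ_{nickel alloy} = P / A = 891500 / 2250 = 396.2 MPa.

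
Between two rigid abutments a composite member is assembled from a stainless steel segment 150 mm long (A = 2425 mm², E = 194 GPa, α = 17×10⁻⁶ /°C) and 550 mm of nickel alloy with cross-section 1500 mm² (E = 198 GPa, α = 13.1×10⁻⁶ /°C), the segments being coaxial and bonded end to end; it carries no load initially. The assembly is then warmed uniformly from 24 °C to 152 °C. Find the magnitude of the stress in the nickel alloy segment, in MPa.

σ ≈ 383 MPa (compressive)

Free thermal expansion of the whole bar: Σ αᵢΔT Lᵢ = 17×10⁻⁶×128×150 + 13.1×10⁻⁶×128×550 = 1.249 mm.
The walls prevent any net length change, so an axial force P (same in every segment) develops. Compatibility: P · Σ Lᵢ/(AᵢEᵢ) = δ_free.
The series flexibility is Σ Lᵢ/(AᵢEᵢ) = 150/(2425×194×10³) + 550/(1500×198×10³) = 2.171×10⁻⁶ mm/N.
Hence P = δ_free / Σ(L/AE) = 1.249/2.171×10⁻⁶ = 575.2 kN (compressive).
σ_{nickel alloy} = P / A = 575200 / 1500 = 383.5 MPa.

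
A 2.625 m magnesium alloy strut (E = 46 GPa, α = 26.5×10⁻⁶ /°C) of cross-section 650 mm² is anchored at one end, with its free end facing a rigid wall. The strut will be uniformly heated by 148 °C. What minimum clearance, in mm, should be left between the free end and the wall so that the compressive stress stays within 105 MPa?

g ≈ 4.3 mm

Free expansion if unrestrained: δ_free = αΔT L = 26.5×10⁻⁶ × 148 × 2625 = 10.3 mm.
At the allowable stress the elastic shortening the wall may impose is σL/E = 105 × 2625 / (46×10³) = 5.992 mm.
The gap must absorb the remainder: g_min = 10.3 − 5.992 = 4.303 mm.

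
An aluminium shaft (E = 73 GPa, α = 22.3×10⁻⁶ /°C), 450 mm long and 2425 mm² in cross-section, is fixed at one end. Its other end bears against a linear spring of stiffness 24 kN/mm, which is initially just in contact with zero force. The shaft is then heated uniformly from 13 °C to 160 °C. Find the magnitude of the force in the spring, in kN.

P ≈ 33.4 kN

The unrestrained thermal change is αΔT L = 22.3×10⁻⁶ × 147 × 450 = 1.475 mm.
With a force P in the spring, the elastic change of the shaft is PL/(AE) and that of the spring is P/k; compatibility requires their sum to equal δ_free.
So P = δ_free / [L/(AE) + 1/k] = 1.475 / [ 450/(2425×73×10³) + 1/(24×10³) ].
P = 1.475 / 4.421×10⁻⁵ = 33370 N.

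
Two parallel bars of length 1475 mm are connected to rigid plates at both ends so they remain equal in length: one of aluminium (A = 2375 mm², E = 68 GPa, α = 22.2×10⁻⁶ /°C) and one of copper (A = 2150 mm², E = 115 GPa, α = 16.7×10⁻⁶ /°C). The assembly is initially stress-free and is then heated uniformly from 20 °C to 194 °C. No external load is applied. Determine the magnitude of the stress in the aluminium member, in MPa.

The aluminium has the larger α, so on heating it would change length more than the copper if both were free. The rigid plates force a common final length, so the aluminium is put into compression and the copper into tension, with equal and opposite forces P (no external load).
Compatibility of the two members (thermal + elastic change equal): (α₁ − α₂)ΔT = P·[1/(A₁E₁) + 1/(A₂E₂)].
|α₁ − α₂|·ΔT = 5.5×10⁻⁶ × 174 = 0.000957.
1/(A₁E₁) + 1/(A₂E₂) = 1/(2375×68×10³) + 1/(2150×115×10³) = 1.024×10⁻⁸ N⁻¹.
So P = 0.000957 / 1.024×10⁻⁸ = 93.49 kN.
σ_{aluminium} = P/A₁ = 93490/2375 = 39.36 MPa, compressive.

σ ≈ 39.4 MPa (compressive)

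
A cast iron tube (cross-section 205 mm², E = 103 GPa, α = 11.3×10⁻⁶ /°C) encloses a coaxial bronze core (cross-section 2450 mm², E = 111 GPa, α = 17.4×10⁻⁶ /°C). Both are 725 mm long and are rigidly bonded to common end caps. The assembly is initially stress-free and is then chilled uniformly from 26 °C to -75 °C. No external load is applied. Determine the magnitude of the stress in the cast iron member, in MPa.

σ ≈ 58.9 MPa (compressive)

Equilibrium of a rigid end plate with no external load gives equal and opposite internal forces ±P in the two members. Since α_{bronze} > α_{cast iron}, cooling drives the bronze into tension and the cast iron into compression.
Compatibility of the two members (thermal + elastic change equal): (α₁ − α₂)ΔT = P·[1/(A₁E₁) + 1/(A₂E₂)].
|α₁ − α₂|·ΔT = 6.1×10⁻⁶ × 101 = 0.0006161.
1/(A₁E₁) + 1/(A₂E₂) = 1/(205×103×10³) + 1/(2450×111×10³) = 5.104×10⁻⁸ N⁻¹.
So P = 0.0006161 / 5.104×10⁻⁸ = 12.07 kN.
σ_{cast iron} = P/A₁ = 12070/205 = 58.89 MPa, compressive.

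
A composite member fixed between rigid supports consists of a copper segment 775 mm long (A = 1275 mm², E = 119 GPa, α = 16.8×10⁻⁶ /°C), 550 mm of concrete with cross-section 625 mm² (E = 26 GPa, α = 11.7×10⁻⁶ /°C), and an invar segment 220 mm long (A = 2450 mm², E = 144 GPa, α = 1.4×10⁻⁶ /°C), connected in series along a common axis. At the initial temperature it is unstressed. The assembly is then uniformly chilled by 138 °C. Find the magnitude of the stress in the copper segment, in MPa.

With the walls removed the bar would change length by δ_free = Σ αᵢΔT Lᵢ = 16.8×10⁻⁶×138×775 + 11.7×10⁻⁶×138×550 + 1.4×10⁻⁶×138×220 = 2.727 mm.
The walls prevent any net length change, so an axial force P (same in every segment) develops. Compatibility: P · Σ Lᵢ/(AᵢEᵢ) = δ_free.
The series flexibility is Σ Lᵢ/(AᵢEᵢ) = 775/(1275×119×10³) + 550/(625×26×10³) + 220/(2450×144×10³) = 3.958×10⁻⁵ mm/N.
Hence P = δ_free / Σ(L/AE) = 2.727/3.958×10⁻⁵ = 68.91 kN (tensile).
σ_{copper} = P / A = 68910 / 1275 = 54.05 MPa.

σ ≈ 54 MPa (tensile)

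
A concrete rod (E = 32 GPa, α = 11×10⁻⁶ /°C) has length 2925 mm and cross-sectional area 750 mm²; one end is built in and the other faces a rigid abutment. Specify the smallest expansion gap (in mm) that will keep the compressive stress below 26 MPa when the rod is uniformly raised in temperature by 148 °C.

g ≈ 2.39 mm

Free expansion if unrestrained: δ_free = αΔT L = 11×10⁻⁶ × 148 × 2925 = 4.762 mm.
At the allowable stress the elastic shortening the wall may impose is σL/E = 26 × 2925 / (32×10³) = 2.377 mm.
So the gap has to take up the difference, g_min = δ_free − σL/E = 4.762 − 2.377 = 2.385 mm.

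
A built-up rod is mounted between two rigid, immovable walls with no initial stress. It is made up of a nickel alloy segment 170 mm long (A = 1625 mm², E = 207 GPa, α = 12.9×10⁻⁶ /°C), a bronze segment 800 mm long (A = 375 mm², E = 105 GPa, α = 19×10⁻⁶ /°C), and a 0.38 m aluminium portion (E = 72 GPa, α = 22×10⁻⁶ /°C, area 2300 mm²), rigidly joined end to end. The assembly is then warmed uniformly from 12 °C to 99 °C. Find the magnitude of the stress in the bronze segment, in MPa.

σ ≈ 258 MPa (compressive)

If the supports were absent, the total length change would be Σ αᵢΔT Lᵢ = 12.9×10⁻⁶×87×170 + 19×10⁻⁶×87×800 + 22×10⁻⁶×87×380 = 2.241 mm.
The rigid supports impose zero overall length change; the single axial force P common to all segments must satisfy P Σ Lᵢ/(AᵢEᵢ) = δ_free.
The series flexibility is Σ Lᵢ/(AᵢEᵢ) = 170/(1625×207×10³) + 800/(375×105×10³) + 380/(2300×72×10³) = 2.312×10⁻⁵ mm/N.
P = 2.241 / 2.312×10⁻⁵ = 96920 N = 96.92 kN, compressive.
σ_{bronze} = P / A = 96920 / 375 = 258.4 MPa.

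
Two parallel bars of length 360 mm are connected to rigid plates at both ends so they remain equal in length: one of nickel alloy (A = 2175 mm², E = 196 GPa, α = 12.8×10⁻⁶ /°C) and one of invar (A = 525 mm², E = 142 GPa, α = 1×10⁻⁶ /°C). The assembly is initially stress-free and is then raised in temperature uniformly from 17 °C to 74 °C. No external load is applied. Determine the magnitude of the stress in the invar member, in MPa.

Equilibrium of a rigid end plate with no external load gives equal and opposite internal forces ±P in the two members. Since α_{nickel alloy} > α_{invar}, heating drives the nickel alloy into compression and the invar into tension.
Compatibility of the two members (thermal + elastic change equal): (α₁ − α₂)ΔT = P·[1/(A₁E₁) + 1/(A₂E₂)].
|α₁ − α₂|·ΔT = 11.8×10⁻⁶ × 57 = 0.0006726.
1/(A₁E₁) + 1/(A₂E₂) = 1/(2175×196×10³) + 1/(525×142×10³) = 1.576×10⁻⁸ N⁻¹.
So P = 0.0006726 / 1.576×10⁻⁸ = 42.68 kN.
σ_{invar} = P/A₂ = 42680/525 = 81.29 MPa, tensile.

σ ≈ 81.3 MPa (tensile)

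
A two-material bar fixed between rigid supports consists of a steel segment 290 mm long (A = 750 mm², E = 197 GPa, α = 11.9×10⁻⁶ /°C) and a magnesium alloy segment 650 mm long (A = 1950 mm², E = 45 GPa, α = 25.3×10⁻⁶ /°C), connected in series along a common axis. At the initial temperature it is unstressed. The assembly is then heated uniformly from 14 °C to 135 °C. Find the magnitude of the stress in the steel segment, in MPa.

With the walls removed the bar would change length by δ_free = Σ αᵢΔT Lᵢ = 11.9×10⁻⁶×121×290 + 25.3×10⁻⁶×121×650 = 2.407 mm.
The walls prevent any net length change, so an axial force P (same in every segment) develops. Compatibility: P · Σ Lᵢ/(AᵢEᵢ) = δ_free.
Σ Lᵢ/(AᵢEᵢ) = 290/(750×197×10³) + 650/(1950×45×10³) = 9.37×10⁻⁶ mm/N.
P = 2.407 / 9.37×10⁻⁶ = 256900 N = 256.9 kN, compressive.
σ_{steel} = P / A = 256900 / 750 = 342.6 MPa.

σ ≈ 343 MPa (compressive)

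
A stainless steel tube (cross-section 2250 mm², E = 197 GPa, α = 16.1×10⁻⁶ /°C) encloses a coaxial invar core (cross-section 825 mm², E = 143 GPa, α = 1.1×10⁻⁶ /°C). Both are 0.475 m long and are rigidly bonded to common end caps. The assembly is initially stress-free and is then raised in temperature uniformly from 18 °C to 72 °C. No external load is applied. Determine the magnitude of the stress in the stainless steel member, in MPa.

The stainless steel has the larger α, so on heating it would change length more than the invar if both were free. The rigid plates force a common final length, so the stainless steel is put into compression and the invar into tension, with equal and opposite forces P (no external load).
Compatibility of the two members (thermal + elastic change equal): (α₁ − α₂)ΔT = P·[1/(A₁E₁) + 1/(A₂E₂)].
|α₁ − α₂|·ΔT = 15×10⁻⁶ × 54 = 0.00081.
1/(A₁E₁) + 1/(A₂E₂) = 1/(2250×197×10³) + 1/(825×143×10³) = 1.073×10⁻⁸ N⁻¹.
P = 0.00081 / 1.073×10⁻⁸ = 75470 N = 75.47 kN.
σ_{stainless steel} = P/A₁ = 75470/2250 = 33.54 MPa, compressive.

σ ≈ 33.5 MPa (compressive)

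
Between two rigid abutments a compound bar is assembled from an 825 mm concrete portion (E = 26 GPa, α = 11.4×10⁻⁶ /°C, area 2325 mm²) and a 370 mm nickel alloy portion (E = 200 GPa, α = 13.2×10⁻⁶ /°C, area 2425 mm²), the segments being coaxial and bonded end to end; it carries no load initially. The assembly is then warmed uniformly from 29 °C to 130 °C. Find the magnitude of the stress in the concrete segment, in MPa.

If the supports were absent, the total length change would be Σ αᵢΔT Lᵢ = 11.4×10⁻⁶×101×825 + 13.2×10⁻⁶×101×370 = 1.443 mm.
The walls prevent any net length change, so an axial force P (same in every segment) develops. Compatibility: P · Σ Lᵢ/(AᵢEᵢ) = δ_free.
Σ Lᵢ/(AᵢEᵢ) = 825/(2325×26×10³) + 370/(2425×200×10³) = 1.441×10⁻⁵ mm/N.
So P = 1.443 / 1.441×10⁻⁵ = 100.1 kN, compressive.
σ_{concrete} = P / A = 100100 / 2325 = 43.07 MPa.

σ ≈ 43.1 MPa (compressive)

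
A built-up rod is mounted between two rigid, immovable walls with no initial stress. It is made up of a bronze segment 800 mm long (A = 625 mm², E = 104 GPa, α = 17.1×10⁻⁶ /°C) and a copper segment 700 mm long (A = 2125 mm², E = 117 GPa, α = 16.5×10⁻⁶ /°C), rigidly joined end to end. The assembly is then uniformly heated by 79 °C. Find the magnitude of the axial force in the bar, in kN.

If the supports were absent, the total length change would be Σ αᵢΔT Lᵢ = 17.1×10⁻⁶×79×800 + 16.5×10⁻⁶×79×700 = 1.993 mm.
Since the ends are fixed, an axial force P builds up, equal in every segment, with P · Σ Lᵢ/(AᵢEᵢ) = δ_free.
The series flexibility is Σ Lᵢ/(AᵢEᵢ) = 800/(625×104×10³) + 700/(2125×117×10³) = 1.512×10⁻⁵ mm/N.
Hence P = δ_free / Σ(L/AE) = 1.993/1.512×10⁻⁵ = 131.8 kN (compressive).

P ≈ 132 kN (compressive)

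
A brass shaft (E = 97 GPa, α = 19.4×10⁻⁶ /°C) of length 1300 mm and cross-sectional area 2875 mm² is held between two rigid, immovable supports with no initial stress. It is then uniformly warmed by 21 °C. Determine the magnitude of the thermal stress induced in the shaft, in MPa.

σ ≈ 39.5 MPa (compressive)

Because both ends are immovable the net strain is zero, and the suppressed thermal strain is αΔT = 19.4×10⁻⁶ × 21 = 407.4×10⁻⁶.
The stress required to suppress this strain is σ = Eε = 97×10³ × 407.4×10⁻⁶ = 39.52 MPa, compressive since the shaft is trying to expand.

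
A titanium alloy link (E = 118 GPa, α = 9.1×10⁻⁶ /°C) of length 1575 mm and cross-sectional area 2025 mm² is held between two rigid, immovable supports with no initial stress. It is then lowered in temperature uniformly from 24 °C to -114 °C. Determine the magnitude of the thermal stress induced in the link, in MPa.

The supports are rigid, so the total axial strain is zero. The restrained thermal strain is ε = αΔT = 9.1×10⁻⁶ × 138 = 1255.8×10⁻⁶.
σ = EαΔT = 118×10³ × 9.1×10⁻⁶ × 138 = 148.2 MPa (tensile; the link is trying to contract).

σ ≈ 148 MPa (tensile)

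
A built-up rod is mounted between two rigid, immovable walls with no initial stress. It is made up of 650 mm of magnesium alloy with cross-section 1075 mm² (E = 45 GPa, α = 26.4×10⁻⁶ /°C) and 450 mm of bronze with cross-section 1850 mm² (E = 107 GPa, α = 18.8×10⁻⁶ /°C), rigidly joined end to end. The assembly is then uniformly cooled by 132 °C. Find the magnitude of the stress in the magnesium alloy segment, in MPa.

σ ≈ 200 MPa (tensile)

With the walls removed the bar would change length by δ_free = Σ αᵢΔT Lᵢ = 26.4×10⁻⁶×132×650 + 18.8×10⁻⁶×132×450 = 3.382 mm.
The walls prevent any net length change, so an axial force P (same in every segment) develops. Compatibility: P · Σ Lᵢ/(AᵢEᵢ) = δ_free.
The series flexibility is Σ Lᵢ/(AᵢEᵢ) = 650/(1075×45×10³) + 450/(1850×107×10³) = 1.571×10⁻⁵ mm/N.
So P = 3.382 / 1.571×10⁻⁵ = 215.3 kN, tensile.
σ_{magnesium alloy} = P / A = 215300 / 1075 = 200.2 MPa.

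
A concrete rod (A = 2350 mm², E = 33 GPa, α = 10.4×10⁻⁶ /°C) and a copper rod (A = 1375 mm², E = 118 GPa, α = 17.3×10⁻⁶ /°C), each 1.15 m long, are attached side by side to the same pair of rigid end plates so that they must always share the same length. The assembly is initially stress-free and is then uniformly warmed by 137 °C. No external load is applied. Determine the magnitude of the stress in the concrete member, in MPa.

Equilibrium of a rigid end plate with no external load gives equal and opposite internal forces ±P in the two members. Since α_{copper} > α_{concrete}, heating drives the copper into compression and the concrete into tension.
Equating the net (thermal + elastic) strains gives |α₁ − α₂|·ΔT = P·[1/(A₁E₁) + 1/(A₂E₂)].
|α₁ − α₂|·ΔT = 6.9×10⁻⁶ × 137 = 0.0009453.
1/(A₁E₁) + 1/(A₂E₂) = 1/(2350×33×10³) + 1/(1375×118×10³) = 1.906×10⁻⁸ N⁻¹.
So P = 0.0009453 / 1.906×10⁻⁸ = 49.6 kN.
σ_{concrete} = P/A₁ = 49600/2350 = 21.11 MPa, tensile.

σ ≈ 21.1 MPa (tensile)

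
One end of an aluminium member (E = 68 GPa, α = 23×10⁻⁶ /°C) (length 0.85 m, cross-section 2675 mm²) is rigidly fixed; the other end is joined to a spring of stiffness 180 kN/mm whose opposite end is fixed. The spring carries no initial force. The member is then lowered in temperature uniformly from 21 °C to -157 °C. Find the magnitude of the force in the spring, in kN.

If the spring were absent the member would shorten by αΔT L = 23×10⁻⁶ × 178 × 850 = 3.48 mm.
With a force P in the spring, the elastic change of the member is PL/(AE) and that of the spring is P/k; compatibility requires their sum to equal δ_free.
So P = δ_free / [L/(AE) + 1/k] = 3.48 / [ 850/(2675×68×10³) + 1/(180×10³) ].
P = 3.48 / 1.023×10⁻⁵ = 340200 N.

P ≈ 340 kN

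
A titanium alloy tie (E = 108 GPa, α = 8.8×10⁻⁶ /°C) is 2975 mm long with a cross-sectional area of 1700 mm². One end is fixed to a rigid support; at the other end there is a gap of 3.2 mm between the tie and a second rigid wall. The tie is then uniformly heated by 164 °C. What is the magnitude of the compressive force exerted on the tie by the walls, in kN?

P ≈ 67.5 kN

If the wall were absent the tie would grow by αΔT L = 8.8×10⁻⁶ × 164 × 2975 = 4.294 mm.
The gap closes (δ_free > 3.2 mm) and the wall then resists a further 4.294 − 3.2 = 1.094 mm of expansion.
Compatibility: PL/(AE) = 1.094 mm, so σ = P/A = E × (1.094/2975) = 39.7 MPa.
Force on the wall = σA = 39.7 × 1700 mm² = 67.49 kN.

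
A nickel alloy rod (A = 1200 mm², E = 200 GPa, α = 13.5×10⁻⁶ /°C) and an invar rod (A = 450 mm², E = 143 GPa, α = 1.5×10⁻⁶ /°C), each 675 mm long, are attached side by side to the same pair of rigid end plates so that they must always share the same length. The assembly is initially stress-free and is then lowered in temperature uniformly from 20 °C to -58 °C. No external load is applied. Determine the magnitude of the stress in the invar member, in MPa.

The nickel alloy has the larger α, so on cooling it would change length more than the invar if both were free. The rigid plates force a common final length, so the nickel alloy is put into tension and the invar into compression, with equal and opposite forces P (no external load).
Compatibility of the two members (thermal + elastic change equal): (α₁ − α₂)ΔT = P·[1/(A₁E₁) + 1/(A₂E₂)].
|α₁ − α₂|·ΔT = 12×10⁻⁶ × 78 = 0.000936.
1/(A₁E₁) + 1/(A₂E₂) = 1/(1200×200×10³) + 1/(450×143×10³) = 1.971×10⁻⁸ N⁻¹.
So P = 0.000936 / 1.971×10⁻⁸ = 47.5 kN.
σ_{invar} = P/A₂ = 47500/450 = 105.5 MPa, compressive.

σ ≈ 106 MPa (compressive)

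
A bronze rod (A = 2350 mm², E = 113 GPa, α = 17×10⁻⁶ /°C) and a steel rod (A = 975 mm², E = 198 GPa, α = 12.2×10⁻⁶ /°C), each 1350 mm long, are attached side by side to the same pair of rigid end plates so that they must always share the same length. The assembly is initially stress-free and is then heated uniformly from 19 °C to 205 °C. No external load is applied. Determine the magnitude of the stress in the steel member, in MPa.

σ ≈ 102 MPa (tensile)

Equilibrium of a rigid end plate with no external load gives equal and opposite internal forces ±P in the two members. Since α_{bronze} > α_{steel}, heating drives the bronze into compression and the steel into tension.
Equating the net (thermal + elastic) strains gives |α₁ − α₂|·ΔT = P·[1/(A₁E₁) + 1/(A₂E₂)].
|α₁ − α₂|·ΔT = 4.8×10⁻⁶ × 186 = 0.0008928.
1/(A₁E₁) + 1/(A₂E₂) = 1/(2350×113×10³) + 1/(975×198×10³) = 8.946×10⁻⁹ N⁻¹.
So P = 0.0008928 / 8.946×10⁻⁹ = 99.8 kN.
σ_{steel} = P/A₂ = 99800/975 = 102.4 MPa, tensile.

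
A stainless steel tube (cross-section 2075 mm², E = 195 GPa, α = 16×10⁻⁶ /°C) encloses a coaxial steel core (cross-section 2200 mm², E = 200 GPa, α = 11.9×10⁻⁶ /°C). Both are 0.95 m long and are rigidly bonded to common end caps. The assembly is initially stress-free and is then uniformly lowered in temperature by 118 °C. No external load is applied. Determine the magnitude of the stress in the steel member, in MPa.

Both members must finish at the same length. With the larger α, the stainless steel tends to over-contract; the plates restrain it, putting the stainless steel in tension and the steel in compression. With no external load the two internal forces are equal and opposite, magnitude P.
Equating the net (thermal + elastic) strains gives |α₁ − α₂|·ΔT = P·[1/(A₁E₁) + 1/(A₂E₂)].
|α₁ − α₂|·ΔT = 4.1×10⁻⁶ × 118 = 0.0004838.
1/(A₁E₁) + 1/(A₂E₂) = 1/(2075×195×10³) + 1/(2200×200×10³) = 4.744×10⁻⁹ N⁻¹.
So P = 0.0004838 / 4.744×10⁻⁹ = 102 kN.
σ_{steel} = P/A₂ = 102000/2200 = 46.35 MPa, compressive.

σ ≈ 46.4 MPa (compressive)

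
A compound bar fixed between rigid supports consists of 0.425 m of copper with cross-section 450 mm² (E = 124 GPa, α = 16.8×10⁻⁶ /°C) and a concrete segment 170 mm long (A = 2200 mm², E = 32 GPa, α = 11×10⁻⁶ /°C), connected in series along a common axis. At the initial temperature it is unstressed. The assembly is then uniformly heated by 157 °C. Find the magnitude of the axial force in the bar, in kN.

If the supports were absent, the total length change would be Σ αᵢΔT Lᵢ = 16.8×10⁻⁶×157×425 + 11×10⁻⁶×157×170 = 1.415 mm.
The rigid supports impose zero overall length change; the single axial force P common to all segments must satisfy P Σ Lᵢ/(AᵢEᵢ) = δ_free.
Σ Lᵢ/(AᵢEᵢ) = 425/(450×124×10³) + 170/(2200×32×10³) = 1.003×10⁻⁵ mm/N.
P = 1.415 / 1.003×10⁻⁵ = 141000 N = 141 kN, compressive.

P ≈ 141 kN (compressive)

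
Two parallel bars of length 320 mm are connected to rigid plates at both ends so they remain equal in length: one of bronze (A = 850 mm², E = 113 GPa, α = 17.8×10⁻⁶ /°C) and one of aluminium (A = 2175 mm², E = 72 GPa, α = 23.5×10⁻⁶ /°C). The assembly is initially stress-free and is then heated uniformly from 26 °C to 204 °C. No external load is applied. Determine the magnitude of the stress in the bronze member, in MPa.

The aluminium has the larger α, so on heating it would change length more than the bronze if both were free. The rigid plates force a common final length, so the aluminium is put into compression and the bronze into tension, with equal and opposite forces P (no external load).
Equating the net (thermal + elastic) strains gives |α₁ − α₂|·ΔT = P·[1/(A₁E₁) + 1/(A₂E₂)].
|α₁ − α₂|·ΔT = 5.7×10⁻⁶ × 178 = 0.001015.
1/(A₁E₁) + 1/(A₂E₂) = 1/(850×113×10³) + 1/(2175×72×10³) = 1.68×10⁻⁸ N⁻¹.
So P = 0.001015 / 1.68×10⁻⁸ = 60.4 kN.
σ_{bronze} = P/A₁ = 60400/850 = 71.06 MPa, tensile.

σ ≈ 71.1 MPa (tensile)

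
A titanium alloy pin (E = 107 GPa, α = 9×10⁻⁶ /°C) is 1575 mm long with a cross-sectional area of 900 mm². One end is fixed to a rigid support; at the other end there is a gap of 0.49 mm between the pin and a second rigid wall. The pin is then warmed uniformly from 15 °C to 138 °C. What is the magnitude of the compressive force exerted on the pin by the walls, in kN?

Free thermal elongation = αΔT L = 9×10⁻⁶ × 123 × 1575 = 1.744 mm.
The gap closes (δ_free > 0.49 mm) and the wall then resists a further 1.744 − 0.49 = 1.254 mm of expansion.
So σ = E(δ_free − g)/L = 107×10³ × 1.254/1575 = 85.16 MPa.
P = σA = 85.16 × 900 = 76.64 kN.

P ≈ 76.6 kN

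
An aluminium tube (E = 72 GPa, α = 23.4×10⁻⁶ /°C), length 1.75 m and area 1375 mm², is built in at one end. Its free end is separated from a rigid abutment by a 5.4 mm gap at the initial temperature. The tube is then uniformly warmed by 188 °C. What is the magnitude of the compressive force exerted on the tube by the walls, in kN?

P ≈ 130 kN

Free thermal elongation = αΔT L = 23.4×10⁻⁶ × 188 × 1750 = 7.699 mm.
The gap closes (δ_free > 5.4 mm) and the wall then resists a further 7.699 − 5.4 = 2.299 mm of expansion.
Compatibility: PL/(AE) = 2.299 mm, so σ = P/A = E × (2.299/1750) = 94.57 MPa.
Force on the wall = σA = 94.57 × 1375 mm² = 130 kN.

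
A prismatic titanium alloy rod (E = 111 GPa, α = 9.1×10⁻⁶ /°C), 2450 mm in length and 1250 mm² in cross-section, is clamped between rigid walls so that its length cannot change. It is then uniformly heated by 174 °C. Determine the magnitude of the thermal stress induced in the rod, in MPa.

σ ≈ 176 MPa (compressive)

With length fixed, the mechanical strain must cancel the thermal strain αΔT = 9.1×10⁻⁶ × 174 = 1583.4×10⁻⁶.
The stress required to suppress this strain is σ = Eε = 111×10³ × 1583.4×10⁻⁶ = 175.8 MPa, compressive since the rod is trying to expand.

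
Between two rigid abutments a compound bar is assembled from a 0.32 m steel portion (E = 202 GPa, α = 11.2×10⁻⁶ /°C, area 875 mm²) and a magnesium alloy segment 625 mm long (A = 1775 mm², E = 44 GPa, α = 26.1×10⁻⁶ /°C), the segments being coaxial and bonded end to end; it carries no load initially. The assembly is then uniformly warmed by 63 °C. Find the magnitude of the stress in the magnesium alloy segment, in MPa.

With the walls removed the bar would change length by δ_free = Σ αᵢΔT Lᵢ = 11.2×10⁻⁶×63×320 + 26.1×10⁻⁶×63×625 = 1.253 mm.
The rigid supports impose zero overall length change; the single axial force P common to all segments must satisfy P Σ Lᵢ/(AᵢEᵢ) = δ_free.
Σ Lᵢ/(AᵢEᵢ) = 320/(875×202×10³) + 625/(1775×44×10³) = 9.813×10⁻⁶ mm/N.
P = 1.253 / 9.813×10⁻⁶ = 127700 N = 127.7 kN, compressive.
σ_{magnesium alloy} = P / A = 127700 / 1775 = 71.96 MPa.

σ ≈ 72 MPa (compressive)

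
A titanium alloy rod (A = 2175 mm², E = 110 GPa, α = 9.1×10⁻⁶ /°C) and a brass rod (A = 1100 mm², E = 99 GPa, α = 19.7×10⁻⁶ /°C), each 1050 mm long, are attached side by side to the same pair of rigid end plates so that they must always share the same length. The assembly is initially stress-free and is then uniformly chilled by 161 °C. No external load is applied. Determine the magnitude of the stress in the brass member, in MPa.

Both members must finish at the same length. With the larger α, the brass tends to over-contract; the plates restrain it, putting the brass in tension and the titanium alloy in compression. With no external load the two internal forces are equal and opposite, magnitude P.
Equating the net (thermal + elastic) strains gives |α₁ − α₂|·ΔT = P·[1/(A₁E₁) + 1/(A₂E₂)].
|α₁ − α₂|·ΔT = 10.6×10⁻⁶ × 161 = 0.001707.
1/(A₁E₁) + 1/(A₂E₂) = 1/(2175×110×10³) + 1/(1100×99×10³) = 1.336×10⁻⁸ N⁻¹.
P = 0.001707 / 1.336×10⁻⁸ = 127700 N = 127.7 kN.
σ_{brass} = P/A₂ = 127700/1100 = 116.1 MPa, tensile.

σ ≈ 116 MPa (tensile)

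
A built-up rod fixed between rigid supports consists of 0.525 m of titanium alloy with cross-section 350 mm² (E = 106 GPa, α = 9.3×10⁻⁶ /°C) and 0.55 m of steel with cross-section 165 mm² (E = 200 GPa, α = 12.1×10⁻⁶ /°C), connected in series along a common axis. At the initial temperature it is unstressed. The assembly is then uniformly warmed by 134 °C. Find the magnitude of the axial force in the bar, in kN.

With the walls removed the bar would change length by δ_free = Σ αᵢΔT Lᵢ = 9.3×10⁻⁶×134×525 + 12.1×10⁻⁶×134×550 = 1.546 mm.
Since the ends are fixed, an axial force P builds up, equal in every segment, with P · Σ Lᵢ/(AᵢEᵢ) = δ_free.
Σ Lᵢ/(AᵢEᵢ) = 525/(350×106×10³) + 550/(165×200×10³) = 3.082×10⁻⁵ mm/N.
Hence P = δ_free / Σ(L/AE) = 1.546/3.082×10⁻⁵ = 50.17 kN (compressive).

P ≈ 50.2 kN (compressive)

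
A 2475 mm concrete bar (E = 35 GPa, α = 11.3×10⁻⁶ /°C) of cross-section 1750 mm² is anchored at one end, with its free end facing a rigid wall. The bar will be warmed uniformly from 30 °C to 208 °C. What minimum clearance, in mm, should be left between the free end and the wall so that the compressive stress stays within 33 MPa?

With no wall the bar would lengthen by αΔT L = 11.3×10⁻⁶ × 178 × 2475 = 4.978 mm.
A stress of 33 MPa corresponds to the wall pushing the bar back by σL/E = 33×2475/(35×10³) = 2.334 mm.
The gap must absorb the remainder: g_min = 4.978 − 2.334 = 2.645 mm.

g ≈ 2.64 mm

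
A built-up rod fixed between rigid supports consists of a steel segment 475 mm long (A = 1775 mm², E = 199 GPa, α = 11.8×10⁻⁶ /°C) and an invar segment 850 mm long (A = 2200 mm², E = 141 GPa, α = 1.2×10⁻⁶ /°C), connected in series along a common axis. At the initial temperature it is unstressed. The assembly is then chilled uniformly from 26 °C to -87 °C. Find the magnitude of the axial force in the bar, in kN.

P ≈ 183 kN (tensile)

With the walls removed the bar would change length by δ_free = Σ αᵢΔT Lᵢ = 11.8×10⁻⁶×113×475 + 1.2×10⁻⁶×113×850 = 0.7486 mm.
The rigid supports impose zero overall length change; the single axial force P common to all segments must satisfy P Σ Lᵢ/(AᵢEᵢ) = δ_free.
Σ Lᵢ/(AᵢEᵢ) = 475/(1775×199×10³) + 850/(2200×141×10³) = 4.085×10⁻⁶ mm/N.
Hence P = δ_free / Σ(L/AE) = 0.7486/4.085×10⁻⁶ = 183.3 kN (tensile).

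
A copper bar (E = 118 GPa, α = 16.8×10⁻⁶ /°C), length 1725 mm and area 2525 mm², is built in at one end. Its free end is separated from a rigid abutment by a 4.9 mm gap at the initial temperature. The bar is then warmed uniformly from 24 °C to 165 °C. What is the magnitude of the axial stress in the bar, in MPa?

σ ≈ 0 MPa

Free thermal elongation = αΔT L = 16.8×10⁻⁶ × 141 × 1725 = 4.086 mm.
This is smaller than the 4.9 mm clearance, so the bar expands freely without reaching the stop — the stress is zero.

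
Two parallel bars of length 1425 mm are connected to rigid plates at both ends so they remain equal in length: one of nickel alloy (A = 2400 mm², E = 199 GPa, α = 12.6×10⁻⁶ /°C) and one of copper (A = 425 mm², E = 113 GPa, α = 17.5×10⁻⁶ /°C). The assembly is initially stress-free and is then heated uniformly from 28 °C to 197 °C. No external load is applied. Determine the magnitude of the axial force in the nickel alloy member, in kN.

P ≈ 36.1 kN (tensile in the nickel alloy)

Both members must finish at the same length. With the larger α, the copper tends to over-expand; the plates restrain it, putting the copper in compression and the nickel alloy in tension. With no external load the two internal forces are equal and opposite, magnitude P.
Equating the net (thermal + elastic) strains gives |α₁ − α₂|·ΔT = P·[1/(A₁E₁) + 1/(A₂E₂)].
|α₁ − α₂|·ΔT = 4.9×10⁻⁶ × 169 = 0.0008281.
1/(A₁E₁) + 1/(A₂E₂) = 1/(2400×199×10³) + 1/(425×113×10³) = 2.292×10⁻⁸ N⁻¹.
So P = 0.0008281 / 2.292×10⁻⁸ = 36.14 kN.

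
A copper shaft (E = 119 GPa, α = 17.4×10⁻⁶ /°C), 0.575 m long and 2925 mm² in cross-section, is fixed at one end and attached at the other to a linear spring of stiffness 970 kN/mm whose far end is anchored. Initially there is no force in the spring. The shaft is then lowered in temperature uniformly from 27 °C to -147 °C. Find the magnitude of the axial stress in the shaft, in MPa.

If the spring were absent the shaft would shorten by αΔT L = 17.4×10⁻⁶ × 174 × 575 = 1.741 mm.
With a force P in the spring, the elastic change of the shaft is PL/(AE) and that of the spring is P/k; compatibility requires their sum to equal δ_free.
So P = δ_free / [L/(AE) + 1/k] = 1.741 / [ 575/(2925×119×10³) + 1/(970×10³) ].
P = 1.741 / 2.683×10⁻⁶ = 648900 N.
σ = P/A = 648900/2925 = 221.8 MPa.

σ ≈ 222 MPa (tensile)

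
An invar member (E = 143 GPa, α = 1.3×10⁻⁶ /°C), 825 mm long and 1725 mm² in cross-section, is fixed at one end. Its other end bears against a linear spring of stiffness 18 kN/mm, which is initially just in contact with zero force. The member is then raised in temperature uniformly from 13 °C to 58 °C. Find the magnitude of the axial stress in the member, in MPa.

σ ≈ 0.475 MPa (compressive)

Free thermal expansion: δ_free = αΔT L = 1.3×10⁻⁶ × 45 × 825 = 0.04826 mm.
Let P be the compressive force at the spring. The member shortens elastically by PL/(AE) and the spring compresses by P/k; together these equal δ_free.
So P = δ_free / [L/(AE) + 1/k] = 0.04826 / [ 825/(1725×143×10³) + 1/(18×10³) ].
P = 0.04826 / 5.89×10⁻⁵ = 819.4 N.
σ = P/A = 819.4/1725 = 0.475 MPa.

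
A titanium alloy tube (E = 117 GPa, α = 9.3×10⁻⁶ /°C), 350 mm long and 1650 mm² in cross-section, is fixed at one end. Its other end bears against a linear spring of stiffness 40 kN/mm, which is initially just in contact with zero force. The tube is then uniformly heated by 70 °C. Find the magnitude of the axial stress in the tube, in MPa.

σ ≈ 5.15 MPa (compressive)

Free thermal expansion: δ_free = αΔT L = 9.3×10⁻⁶ × 70 × 350 = 0.2279 mm.
Let P be the compressive force at the spring. The tube shortens elastically by PL/(AE) and the spring compresses by P/k; together these equal δ_free.
So P = δ_free / [L/(AE) + 1/k] = 0.2279 / [ 350/(1650×117×10³) + 1/(40×10³) ].
P = 0.2279 / 2.681×10⁻⁵ = 8498 N.
σ = P/A = 8498/1650 = 5.15 MPa.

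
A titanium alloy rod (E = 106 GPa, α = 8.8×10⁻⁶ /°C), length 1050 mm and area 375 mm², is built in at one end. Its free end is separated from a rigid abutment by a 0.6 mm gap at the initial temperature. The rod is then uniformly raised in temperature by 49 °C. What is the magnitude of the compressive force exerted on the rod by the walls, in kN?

P ≈ 0 kN

Free thermal elongation = αΔT L = 8.8×10⁻⁶ × 49 × 1050 = 0.4528 mm.
Since δ_free = 0.453 mm is less than the 0.6 mm gap, the rod never touches the wall. No axial force develops.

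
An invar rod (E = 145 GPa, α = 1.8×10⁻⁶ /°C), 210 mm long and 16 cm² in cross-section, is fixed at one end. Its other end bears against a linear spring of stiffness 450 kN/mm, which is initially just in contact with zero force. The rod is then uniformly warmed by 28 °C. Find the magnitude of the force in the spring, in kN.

Free thermal expansion: δ_free = αΔT L = 1.8×10⁻⁶ × 28 × 210 = 0.01058 mm.
With a force P in the spring, the elastic change of the rod is PL/(AE) and that of the spring is P/k; compatibility requires their sum to equal δ_free.
So P = δ_free / [L/(AE) + 1/k] = 0.01058 / [ 210/(1600×145×10³) + 1/(450×10³) ].
P = 0.01058 / 3.127×10⁻⁶ = 3384 N.

P ≈ 3.38 kN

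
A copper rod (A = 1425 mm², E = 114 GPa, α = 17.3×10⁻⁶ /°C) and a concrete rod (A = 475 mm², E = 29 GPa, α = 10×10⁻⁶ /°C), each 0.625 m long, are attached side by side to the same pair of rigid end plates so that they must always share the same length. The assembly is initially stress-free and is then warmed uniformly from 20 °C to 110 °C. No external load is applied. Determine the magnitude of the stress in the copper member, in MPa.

Both members must finish at the same length. With the larger α, the copper tends to over-expand; the plates restrain it, putting the copper in compression and the concrete in tension. With no external load the two internal forces are equal and opposite, magnitude P.
Equating the net (thermal + elastic) strains gives |α₁ − α₂|·ΔT = P·[1/(A₁E₁) + 1/(A₂E₂)].
|α₁ − α₂|·ΔT = 7.3×10⁻⁶ × 90 = 0.000657.
1/(A₁E₁) + 1/(A₂E₂) = 1/(1425×114×10³) + 1/(475×29×10³) = 7.875×10⁻⁸ N⁻¹.
P = 0.000657 / 7.875×10⁻⁸ = 8343 N = 8.343 kN.
σ_{copper} = P/A₁ = 8343/1425 = 5.855 MPa, compressive.

σ ≈ 5.85 MPa (compressive)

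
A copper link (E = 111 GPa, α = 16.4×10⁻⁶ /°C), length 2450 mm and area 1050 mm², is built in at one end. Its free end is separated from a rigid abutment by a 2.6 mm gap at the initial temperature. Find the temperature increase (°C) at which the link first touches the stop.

The gap closes when αΔT L = 2.6 mm, since the link is still unstressed at that instant.
So ΔT = g/(αL) = 2.6/(16.4×10⁻⁶ × 2450) = 64.71 °C.

ΔT ≈ 64.7 °C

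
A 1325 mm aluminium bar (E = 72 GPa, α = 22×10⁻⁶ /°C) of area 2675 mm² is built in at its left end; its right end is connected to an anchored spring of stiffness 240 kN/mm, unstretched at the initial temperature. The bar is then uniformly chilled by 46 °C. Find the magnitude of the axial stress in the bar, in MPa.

Free thermal contraction: δ_free = αΔT L = 22×10⁻⁶ × 46 × 1325 = 1.341 mm.
With a force P in the spring, the elastic change of the bar is PL/(AE) and that of the spring is P/k; compatibility requires their sum to equal δ_free.
P [ L/(AE) + 1/k ] = δ_free → P [ 1325/(2675×72×10³) + 1/(240×10³) ] = 1.341.
P = 1.341 / 1.105×10⁻⁵ = 121400 N.
σ = P/A = 121400/2675 = 45.38 MPa.

σ ≈ 45.4 MPa (tensile)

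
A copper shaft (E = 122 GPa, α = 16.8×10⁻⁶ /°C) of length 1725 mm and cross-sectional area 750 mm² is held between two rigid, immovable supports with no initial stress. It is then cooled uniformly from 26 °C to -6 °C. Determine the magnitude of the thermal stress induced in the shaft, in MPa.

σ ≈ 65.6 MPa (tensile)

Because both ends are immovable the net strain is zero, and the suppressed thermal strain is αΔT = 16.8×10⁻⁶ × 32 = 537.6×10⁻⁶.
Hence σ = E·αΔT = 122×10³ × 537.6×10⁻⁶ = 65.59 MPa, tensile.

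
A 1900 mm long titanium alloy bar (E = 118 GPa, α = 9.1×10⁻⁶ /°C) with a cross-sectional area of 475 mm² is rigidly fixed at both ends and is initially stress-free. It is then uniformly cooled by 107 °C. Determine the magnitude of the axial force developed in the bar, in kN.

The ends cannot move, so σ = EαΔT = 118×10³ × 9.1×10⁻⁶ × 107 = 114.9 MPa.
Then P = σA = 114.9 × 475 mm² = 54.58 kN, tensile.

P ≈ 54.6 kN (tensile)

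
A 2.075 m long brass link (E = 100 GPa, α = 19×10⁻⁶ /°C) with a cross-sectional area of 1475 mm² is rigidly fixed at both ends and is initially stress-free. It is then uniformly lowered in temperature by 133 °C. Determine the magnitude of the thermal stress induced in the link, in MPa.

Because both ends are immovable the net strain is zero, and the suppressed thermal strain is αΔT = 19×10⁻⁶ × 133 = 2527×10⁻⁶.
Hence σ = E·αΔT = 100×10³ × 2527×10⁻⁶ = 252.7 MPa, tensile.

σ ≈ 253 MPa (tensile)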